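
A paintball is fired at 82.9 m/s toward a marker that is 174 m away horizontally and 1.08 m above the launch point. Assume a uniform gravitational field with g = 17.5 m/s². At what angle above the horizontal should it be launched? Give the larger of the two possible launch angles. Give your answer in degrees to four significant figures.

Trajectory: y = x tanθ − g x² (1 + tan²θ)/(2v₀²). With x = 174, y = 1.08, v₀ = 82.9, g = 17.5:
38.55 tan²θ − 174 tanθ + (39.63) = 0.
tanθ = [174 ± √(174² − 4 × 38.55 × (39.63))] / (2 × 38.55) = (174 ± 155.5) / 77.10, giving tanθ = 0.2406 or 4.273.
θ = 13.53° or 76.83°; the larger is 76.83°.

76.83°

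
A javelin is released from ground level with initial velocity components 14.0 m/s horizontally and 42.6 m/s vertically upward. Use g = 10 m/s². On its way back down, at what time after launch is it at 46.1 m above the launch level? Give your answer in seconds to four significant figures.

7.248 s

Require v_y0 t − ½ g t² = 46.1, i.e. 5.000 t² − 42.60 t + 46.1 = 0.
t = [42.60 ± √(42.60² − 2·10.0·46.1)] / 10.0 = (42.60 ± 29.88) / 10.0, so t = 1.272 s or t = 7.248 s.
The descending-branch root is 7.248 s.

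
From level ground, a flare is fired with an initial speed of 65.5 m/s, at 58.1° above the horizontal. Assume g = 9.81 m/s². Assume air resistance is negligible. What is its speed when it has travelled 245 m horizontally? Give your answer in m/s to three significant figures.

37.3 m/s

Components: vₓ = 65.50 cos 58.1° = 34.61 m/s, v_y0 = 65.50 sin 58.1° = 55.61 m/s.
x = vₓ t ⇒ t = 245/34.61 = 7.078 s.
Vertical velocity there: v_y = v_y0 − g t = 55.61 − 9.81 × 7.078 = −13.83 m/s.
Speed: √(vₓ² + v_y²) = √(34.61² + 13.83²) = 37.27 m/s.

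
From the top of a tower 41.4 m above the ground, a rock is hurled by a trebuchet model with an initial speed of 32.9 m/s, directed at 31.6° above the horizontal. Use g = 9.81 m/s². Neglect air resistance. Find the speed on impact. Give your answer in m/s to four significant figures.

43.53 m/s

Horizontal component vₓ = 32.90 cos 31.6° = 28.02 m/s; vertical v_y0 = 32.90 sin 31.6° = 17.24 m/s.
The projectile lands when y = 41.4 + (17.24) t − ½·9.81·t² = 0. Positive root: t = (17.24 + √(17.24² + 2·9.81·41.4)) / 9.81 = (17.24 + 33.31) / 9.81 = 5.153 s.
Vertical velocity at impact: v_y = v_y0 − g t = 17.24 − 9.81 × 5.153 = −33.31 m/s.
Speed: |v| = √(vₓ² + v_y²) = √(28.02² + 33.31²) = 43.53 m/s.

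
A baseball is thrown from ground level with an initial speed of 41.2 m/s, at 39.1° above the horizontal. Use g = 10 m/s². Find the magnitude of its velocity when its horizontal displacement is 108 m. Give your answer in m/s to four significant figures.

Components: vₓ = 41.20 cos 39.1° = 31.97 m/s, v_y0 = 41.20 sin 39.1° = 25.98 m/s.
Time to reach x = 108 m: t = x/vₓ = 108/31.97 = 3.378 s.
Vertical velocity there: v_y = v_y0 − g t = 25.98 − 10.0 × 3.378 = −7.795 m/s.
Speed: √(vₓ² + v_y²) = √(31.97² + 7.795²) = 32.91 m/s.

32.91 m/s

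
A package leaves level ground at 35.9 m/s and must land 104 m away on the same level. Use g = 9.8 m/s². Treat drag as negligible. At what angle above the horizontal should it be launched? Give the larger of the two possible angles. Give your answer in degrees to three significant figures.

63.9°

R = v₀² sin 2θ / g gives sin 2θ = gR/v₀² = 9.80·104/35.9² = 0.7908.
2θ = 52.26° or 180° − 52.26° = 127.7°, so θ = 26.13° or 63.87°.
The larger angle is 63.87°.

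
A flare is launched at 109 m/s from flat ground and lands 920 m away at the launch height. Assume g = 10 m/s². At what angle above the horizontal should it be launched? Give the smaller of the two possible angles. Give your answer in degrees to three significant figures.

Level-ground range R = v₀² sin(2θ)/g ⇒ sin(2θ) = gR/v₀² = 10.0 × 920 / 109² = 0.7743.
2θ = 50.75° or 180° − 50.75° = 129.3°, so θ = 25.37° or 64.63°.
The smaller angle is 25.37°.

25.4°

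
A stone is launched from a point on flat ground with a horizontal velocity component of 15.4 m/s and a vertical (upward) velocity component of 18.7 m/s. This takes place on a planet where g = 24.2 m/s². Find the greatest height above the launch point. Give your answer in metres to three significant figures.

At the apex v_y = 0, so H = v_y0²/(2g) = 18.70²/48.40 = 7.225 m.

7.22 m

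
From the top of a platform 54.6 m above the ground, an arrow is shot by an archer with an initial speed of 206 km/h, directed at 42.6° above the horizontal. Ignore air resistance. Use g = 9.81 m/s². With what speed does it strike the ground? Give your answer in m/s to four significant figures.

Convert: 206 km/h = 206/3.6 = 57.22 m/s.
Resolve: vₓ = 57.22 cos 42.6° = 42.12 m/s and v_y0 = 57.22 sin 42.6° = 38.73 m/s.
The projectile lands when y = 54.6 + (38.73) t − ½·9.81·t² = 0. Positive root: t = (38.73 + √(38.73² + 2·9.81·54.6)) / 9.81 = (38.73 + 50.71) / 9.81 = 9.117 s.
Vertical velocity at impact: v_y = v_y0 − g t = 38.73 − 9.81 × 9.117 = −50.71 m/s.
Speed: |v| = √(vₓ² + v_y²) = √(42.12² + 50.71²) = 65.92 m/s.

65.92 m/s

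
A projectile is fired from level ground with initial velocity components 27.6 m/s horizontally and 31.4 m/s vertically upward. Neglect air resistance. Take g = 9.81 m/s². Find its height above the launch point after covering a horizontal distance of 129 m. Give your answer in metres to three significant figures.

Time to reach x = 129 m: t = x/vₓ = 129/27.60 = 4.674 s.
Height: y = v_y0 t − ½ g t² = 31.40 × 4.674 − 4.905 × 4.674² = 146.8 − 107.2 = 39.61 m.

39.6 m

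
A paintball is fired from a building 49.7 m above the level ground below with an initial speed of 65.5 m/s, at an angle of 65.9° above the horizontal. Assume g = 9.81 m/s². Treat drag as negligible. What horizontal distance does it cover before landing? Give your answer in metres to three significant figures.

347 m

Resolve: vₓ = 65.50 cos 65.9° = 26.75 m/s and v_y0 = 65.50 sin 65.9° = 59.79 m/s.
With up positive and y = 0 at the ground: y(t) = 49.7 + (59.79) t − 4.905 t². Setting y = 0 and taking the positive root: t = [59.79 + √(59.79² + 2·9.81·49.7)] / 9.81 = (59.79 + 67.45) / 9.81 = 12.97 s.
Horizontal distance: R = vₓ t = 26.75 × 12.97 = 346.9 m.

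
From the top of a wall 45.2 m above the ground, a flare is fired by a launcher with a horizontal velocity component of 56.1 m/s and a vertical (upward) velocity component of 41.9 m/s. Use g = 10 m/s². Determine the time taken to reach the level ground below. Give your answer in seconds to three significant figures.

The projectile lands when y = 45.2 + (41.90) t − ½·10.0·t² = 0. Positive root: t = (41.90 + √(41.90² + 2·10.0·45.2)) / 10.0 = (41.90 + 51.57) / 10.0 = 9.347 s.

9.35 s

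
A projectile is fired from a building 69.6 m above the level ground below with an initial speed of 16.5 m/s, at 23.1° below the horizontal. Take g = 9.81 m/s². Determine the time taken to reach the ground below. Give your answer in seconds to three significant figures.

3.16 s

vₓ = 16.50 cos 23.1° = 15.18 m/s; v_y0 = −6.474 m/s (downward).
The projectile lands when y = 69.6 + (−6.474) t − ½·9.81·t² = 0. Positive root: t = (−6.474 + √(6.474² + 2·9.81·69.6)) / 9.81 = (−6.474 + 37.52) / 9.81 = 3.164 s.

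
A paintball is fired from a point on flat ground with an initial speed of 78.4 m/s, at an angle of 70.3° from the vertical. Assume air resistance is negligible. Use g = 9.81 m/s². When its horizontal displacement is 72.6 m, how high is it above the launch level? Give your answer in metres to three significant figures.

21.2 m

Components: vₓ = 78.40 sin 70.3° = 73.81 m/s, v_y0 = 78.40 cos 70.3° = 26.43 m/s.
x = vₓ t ⇒ t = 72.6/73.81 = 0.9836 s.
Height: y = v_y0 t − ½ g t² = 26.43 × 0.9836 − 4.905 × 0.9836² = 25.99 − 4.745 = 21.25 m.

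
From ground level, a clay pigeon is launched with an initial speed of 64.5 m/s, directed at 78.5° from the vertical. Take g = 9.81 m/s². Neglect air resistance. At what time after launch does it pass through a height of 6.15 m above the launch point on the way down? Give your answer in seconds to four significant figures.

vₓ = 64.50 sin 78.5° = 63.21 m/s; v_y0 = 64.50 cos 78.5° = 12.86 m/s.
Set y = v_y0 t − ½ g t² = 6.15: 4.905 t² − 12.86 t + 6.15 = 0.
Quadratic formula: t = (12.86 ± √44.697) / 9.81 = (12.86 ± 6.686) / 9.81 → t = 0.6293 s or 1.992 s.
The descending-branch root is 1.992 s.

1.992 s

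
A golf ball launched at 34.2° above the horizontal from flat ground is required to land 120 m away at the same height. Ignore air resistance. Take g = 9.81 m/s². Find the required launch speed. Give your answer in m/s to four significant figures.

From R = (v₀² / g) sin 2θ: v₀ = √(gR / sin 2θ).
v₀ = √(9.81 × 120 / sin 68.40°) = √(1177 / 0.9298) = √1266.1 = 35.58 m/s.

35.58 m/s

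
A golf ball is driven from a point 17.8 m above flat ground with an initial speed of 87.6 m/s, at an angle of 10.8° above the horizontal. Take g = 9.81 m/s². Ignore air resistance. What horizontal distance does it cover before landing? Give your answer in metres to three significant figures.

362 m

Resolve: vₓ = 87.60 cos 10.8° = 86.05 m/s and v_y0 = 87.60 sin 10.8° = 16.41 m/s.
Vertical motion (up positive, ground at y = 0): 4.905 t² − (16.41) t − 17.8 = 0, so t = (16.41 + √(16.41² + 2·9.81·17.8)) / 9.81 = (16.41 + 24.87) / 9.81 = 4.209 s.
Horizontal distance: R = vₓ t = 86.05 × 4.209 = 362.2 m.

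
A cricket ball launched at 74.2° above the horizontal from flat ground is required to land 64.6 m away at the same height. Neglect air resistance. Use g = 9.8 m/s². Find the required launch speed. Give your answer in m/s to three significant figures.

On level ground R = v₀² sin 2θ / g ⇒ v₀ = √(gR / sin 2θ).
v₀ = √(9.80 × 64.6 / sin 148.4°) = √(633.1 / 0.5240) = √1208.2 = 34.76 m/s.

34.8 m/s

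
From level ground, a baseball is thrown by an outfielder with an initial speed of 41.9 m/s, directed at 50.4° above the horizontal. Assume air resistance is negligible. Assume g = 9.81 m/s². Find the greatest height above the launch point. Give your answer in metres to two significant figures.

53 m

vₓ = 41.90 cos 50.4° = 26.71 m/s; v_y0 = 41.90 sin 50.4° = 32.28 m/s.
Maximum height: H = v_y0² / (2g) = 32.28² / (2 × 9.81) = 53.12 m.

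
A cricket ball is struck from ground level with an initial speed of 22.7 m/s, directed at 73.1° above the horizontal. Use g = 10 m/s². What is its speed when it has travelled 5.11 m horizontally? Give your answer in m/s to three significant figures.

Components: vₓ = 22.70 cos 73.1° = 6.599 m/s, v_y0 = 22.70 sin 73.1° = 21.72 m/s.
x = vₓ t ⇒ t = 5.11/6.599 = 0.7744 s.
Vertical velocity there: v_y = v_y0 − g t = 21.72 − 10.0 × 0.7744 = 13.98 m/s.
Speed: √(vₓ² + v_y²) = √(6.599² + 13.98²) = 15.46 m/s.

15.5 m/s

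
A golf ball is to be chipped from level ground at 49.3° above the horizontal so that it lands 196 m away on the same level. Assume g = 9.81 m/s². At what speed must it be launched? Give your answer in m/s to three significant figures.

On level ground R = v₀² sin 2θ / g ⇒ v₀ = √(gR / sin 2θ).
v₀ = √(9.81 × 196 / sin 98.60°) = √(1923 / 0.9888) = √1944.6 = 44.10 m/s.

44.1 m/s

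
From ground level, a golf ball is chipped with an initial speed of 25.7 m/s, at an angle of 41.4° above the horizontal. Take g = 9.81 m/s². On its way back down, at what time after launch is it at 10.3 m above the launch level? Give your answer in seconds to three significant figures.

2.68 s

Components: vₓ = 25.70 cos 41.4° = 19.28 m/s, v_y0 = 25.70 sin 41.4° = 17.00 m/s.
Set y = v_y0 t − ½ g t² = 10.3: 4.905 t² − 17.00 t + 10.3 = 0.
Quadratic formula: t = (17.00 ± √86.768) / 9.81 = (17.00 ± 9.315) / 9.81 → t = 0.7830 s or 2.682 s.
The descending-branch root is 2.682 s.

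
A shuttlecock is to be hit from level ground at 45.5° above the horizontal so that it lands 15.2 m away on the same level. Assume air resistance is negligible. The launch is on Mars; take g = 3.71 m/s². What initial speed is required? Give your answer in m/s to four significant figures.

7.510 m/s

From R = (v₀² / g) sin 2θ: v₀ = √(gR / sin 2θ).
v₀ = √(3.71 × 15.2 / sin 91.00°) = √(56.39 / 0.9998) = √56.401 = 7.510 m/s.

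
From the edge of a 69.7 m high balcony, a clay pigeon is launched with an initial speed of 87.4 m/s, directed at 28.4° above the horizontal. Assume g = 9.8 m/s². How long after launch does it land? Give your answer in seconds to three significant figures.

Components: vₓ = 87.40 cos 28.4° = 76.88 m/s, v_y0 = 87.40 sin 28.4° = 41.57 m/s.
Vertical motion (up positive, ground at y = 0): 4.900 t² − (41.57) t − 69.7 = 0, so t = (41.57 + √(41.57² + 2·9.80·69.7)) / 9.80 = (41.57 + 55.63) / 9.80 = 9.918 s.

9.92 s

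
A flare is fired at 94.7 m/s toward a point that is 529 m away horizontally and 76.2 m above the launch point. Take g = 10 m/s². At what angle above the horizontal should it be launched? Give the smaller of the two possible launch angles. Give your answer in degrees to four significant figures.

27.39°

Trajectory: y = x tanθ − g x² (1 + tan²θ)/(2v₀²). With x = 529, y = 76.2, v₀ = 94.7, g = 10.0:
156.0 tan²θ − 529 tanθ + (232.2) = 0.
tanθ = [529 ± √(529² − 4 × 156.0 × (232.2))] / (2 × 156.0) = (529 ± 367.3) / 312.0, giving tanθ = 0.5182 or 2.872.
θ = 27.39° or 70.80°; the smaller is 27.39°.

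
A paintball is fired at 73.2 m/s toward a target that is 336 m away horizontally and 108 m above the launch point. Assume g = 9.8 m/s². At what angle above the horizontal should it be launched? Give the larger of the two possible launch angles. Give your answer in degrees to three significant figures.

67.4°

Trajectory: y = x tanθ − g x² (1 + tan²θ)/(2v₀²). With x = 336, y = 108, v₀ = 73.2, g = 9.80:
103.2 tan²θ − 336 tanθ + (211.2) = 0.
tanθ = [336 ± √(336² − 4 × 103.2 × (211.2))] / (2 × 103.2) = (336 ± 160.2) / 206.5, giving tanθ = 0.8515 or 2.403.
θ = 40.41° or 67.41°; the larger is 67.41°.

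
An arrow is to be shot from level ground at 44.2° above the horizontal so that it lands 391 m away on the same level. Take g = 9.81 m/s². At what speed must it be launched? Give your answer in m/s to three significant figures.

From R = (v₀² / g) sin 2θ: v₀ = √(gR / sin 2θ).
v₀ = √(9.81 × 391 / sin 88.40°) = √(3836 / 0.9996) = √3837.2 = 61.95 m/s.

61.9 m/s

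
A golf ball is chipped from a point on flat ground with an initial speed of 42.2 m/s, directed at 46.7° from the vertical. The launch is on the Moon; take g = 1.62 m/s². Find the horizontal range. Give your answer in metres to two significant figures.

1100 m

Resolve: vₓ = 42.20 sin 46.7° = 30.71 m/s and v_y0 = 42.20 cos 46.7° = 28.94 m/s.
Flight time T = 2 v_y0 / g = 35.73 s.
Range: R = vₓ T = 30.71 × 35.73 = 1097 m.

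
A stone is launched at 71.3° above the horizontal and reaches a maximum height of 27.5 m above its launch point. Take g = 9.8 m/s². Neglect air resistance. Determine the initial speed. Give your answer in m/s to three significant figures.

24.5 m/s

At the peak v_y = 0, so v_y0 = √(2gH) = √(2 × 9.80 × 27.5) = 23.22 m/s.
v_y0 = v₀ sin θ ⇒ v₀ = 23.22 / sin 71.3° = 24.51 m/s.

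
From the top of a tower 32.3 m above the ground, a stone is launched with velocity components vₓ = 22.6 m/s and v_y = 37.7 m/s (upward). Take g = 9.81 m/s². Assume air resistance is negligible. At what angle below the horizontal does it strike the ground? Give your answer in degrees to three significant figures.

63.5°

With up positive and y = 0 at the ground: y(t) = 32.3 + (37.70) t − 4.905 t². Setting y = 0 and taking the positive root: t = [37.70 + √(37.70² + 2·9.81·32.3)] / 9.81 = (37.70 + 45.33) / 9.81 = 8.464 s.
At impact: v_y = v_y0 − g t = −45.33 m/s; vₓ = 22.60 m/s.
Angle below horizontal: arctan(|v_y|/vₓ) = arctan(45.33/22.60) = 63.50°.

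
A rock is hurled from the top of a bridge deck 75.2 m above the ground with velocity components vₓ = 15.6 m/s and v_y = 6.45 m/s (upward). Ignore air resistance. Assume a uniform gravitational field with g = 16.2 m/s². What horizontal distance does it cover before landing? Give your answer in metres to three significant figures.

54.1 m

Vertical motion (up positive, ground at y = 0): 8.100 t² − (6.450) t − 75.2 = 0, so t = (6.450 + √(6.450² + 2·16.2·75.2)) / 16.2 = (6.450 + 49.78) / 16.2 = 3.471 s.
Horizontal distance: R = vₓ t = 15.60 × 3.471 = 54.15 m.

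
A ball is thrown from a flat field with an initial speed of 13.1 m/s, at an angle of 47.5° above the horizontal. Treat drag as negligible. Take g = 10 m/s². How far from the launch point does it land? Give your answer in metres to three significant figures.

17.1 m

vₓ = 13.10 cos 47.5° = 8.850 m/s; v_y0 = 13.10 sin 47.5° = 9.658 m/s.
Time aloft: T = 2 v_y0 / g = 2 × 9.658 / 10.0 = 1.932 s.
Range: R = vₓ T = 8.850 × 1.932 = 17.10 m.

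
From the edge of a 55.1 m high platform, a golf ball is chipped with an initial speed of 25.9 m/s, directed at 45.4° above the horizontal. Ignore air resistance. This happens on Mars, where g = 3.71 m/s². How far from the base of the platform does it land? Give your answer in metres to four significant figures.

224.5 m

Horizontal component vₓ = 25.90 cos 45.4° = 18.19 m/s; vertical v_y0 = 25.90 sin 45.4° = 18.44 m/s.
The projectile lands when y = 55.1 + (18.44) t − ½·3.71·t² = 0. Positive root: t = (18.44 + √(18.44² + 2·3.71·55.1)) / 3.71 = (18.44 + 27.37) / 3.71 = 12.35 s.
Horizontal distance: R = vₓ t = 18.19 × 12.35 = 224.5 m.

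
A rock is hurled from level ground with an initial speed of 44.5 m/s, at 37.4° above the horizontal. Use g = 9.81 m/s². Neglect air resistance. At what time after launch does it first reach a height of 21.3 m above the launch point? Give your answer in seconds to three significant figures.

vₓ = 44.50 cos 37.4° = 35.35 m/s; v_y0 = 44.50 sin 37.4° = 27.03 m/s.
Set y = v_y0 t − ½ g t² = 21.3: 4.905 t² − 27.03 t + 21.3 = 0.
t = [27.03 ± √(27.03² − 2·9.81·21.3)] / 9.81 = (27.03 ± 17.68) / 9.81, so t = 0.9528 s or t = 4.558 s.
The first (ascending) time is 0.9528 s.

0.953 s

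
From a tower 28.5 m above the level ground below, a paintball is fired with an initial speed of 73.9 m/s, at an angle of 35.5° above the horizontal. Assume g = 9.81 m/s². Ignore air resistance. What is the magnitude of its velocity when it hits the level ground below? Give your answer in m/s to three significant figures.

Resolve: vₓ = 73.90 cos 35.5° = 60.16 m/s and v_y0 = 73.90 sin 35.5° = 42.91 m/s.
With up positive and y = 0 at the ground: y(t) = 28.5 + (42.91) t − 4.905 t². Setting y = 0 and taking the positive root: t = [42.91 + √(42.91² + 2·9.81·28.5)] / 9.81 = (42.91 + 49.00) / 9.81 = 9.369 s.
Vertical velocity at impact: v_y = v_y0 − g t = 42.91 − 9.81 × 9.369 = −49.00 m/s.
Speed: |v| = √(vₓ² + v_y²) = √(60.16² + 49.00²) = 77.59 m/s.

77.6 m/s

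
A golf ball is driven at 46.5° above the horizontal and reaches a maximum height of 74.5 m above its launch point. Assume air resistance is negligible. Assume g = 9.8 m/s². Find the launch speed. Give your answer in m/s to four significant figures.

At the peak v_y = 0, so v_y0 = √(2gH) = √(2 × 9.80 × 74.5) = 38.21 m/s.
v_y0 = v₀ sin θ ⇒ v₀ = 38.21 / sin 46.5° = 52.68 m/s.

52.68 m/s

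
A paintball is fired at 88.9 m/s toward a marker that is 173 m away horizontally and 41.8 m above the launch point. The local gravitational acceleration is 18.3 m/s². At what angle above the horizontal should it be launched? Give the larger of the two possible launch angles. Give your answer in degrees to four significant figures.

Trajectory: y = x tanθ − g x² (1 + tan²θ)/(2v₀²). With x = 173, y = 41.8, v₀ = 88.9, g = 18.3:
34.65 tan²θ − 173 tanθ + (76.45) = 0.
tanθ = [173 ± √(173² − 4 × 34.65 × (76.45))] / (2 × 34.65) = (173 ± 139.0) / 69.30, giving tanθ = 0.4900 or 4.503.
θ = 26.10° or 77.48°; the larger is 77.48°.

77.48°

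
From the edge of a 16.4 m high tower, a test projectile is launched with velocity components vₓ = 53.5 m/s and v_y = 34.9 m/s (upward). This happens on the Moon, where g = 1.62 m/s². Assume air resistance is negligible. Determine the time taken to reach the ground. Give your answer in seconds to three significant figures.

Vertical motion (up positive, ground at y = 0): 0.8100 t² − (34.90) t − 16.4 = 0, so t = (34.90 + √(34.90² + 2·1.62·16.4)) / 1.62 = (34.90 + 35.65) / 1.62 = 43.55 s.

43.6 s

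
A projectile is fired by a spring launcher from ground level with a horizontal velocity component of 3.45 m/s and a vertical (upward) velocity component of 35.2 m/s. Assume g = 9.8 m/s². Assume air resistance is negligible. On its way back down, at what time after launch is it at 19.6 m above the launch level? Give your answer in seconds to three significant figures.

Set y = v_y0 t − ½ g t² = 19.6: 4.900 t² − 35.20 t + 19.6 = 0.
Quadratic formula: t = (35.20 ± √854.88) / 9.80 = (35.20 ± 29.24) / 9.80 → t = 0.6083 s or 6.575 s.
The descending-branch root is 6.575 s.

6.58 s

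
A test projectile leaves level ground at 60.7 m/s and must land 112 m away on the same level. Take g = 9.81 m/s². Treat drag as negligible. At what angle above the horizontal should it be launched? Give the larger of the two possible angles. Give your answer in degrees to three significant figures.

R = v₀² sin 2θ / g gives sin 2θ = gR/v₀² = 9.81·112/60.7² = 0.2982.
2θ = 17.35° or 180° − 17.35° = 162.7°, so θ = 8.675° or 81.33°.
The larger angle is 81.33°.

81.3°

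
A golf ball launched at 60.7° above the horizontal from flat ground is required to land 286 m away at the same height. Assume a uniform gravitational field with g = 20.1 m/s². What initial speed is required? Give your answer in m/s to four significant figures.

82.07 m/s

Level-ground range: R = v₀² sin(2θ)/g, so v₀ = √(gR / sin 2θ).
v₀ = √(20.1 × 286 / sin 121.4°) = √(5749 / 0.8536) = √6734.9 = 82.07 m/s.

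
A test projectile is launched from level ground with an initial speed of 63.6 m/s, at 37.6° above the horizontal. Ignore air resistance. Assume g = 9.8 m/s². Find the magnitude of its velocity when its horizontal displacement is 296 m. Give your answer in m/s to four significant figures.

Components: vₓ = 63.60 cos 37.6° = 50.39 m/s, v_y0 = 63.60 sin 37.6° = 38.81 m/s.
Time to reach x = 296 m: t = x/vₓ = 296/50.39 = 5.874 s.
Vertical velocity there: v_y = v_y0 − g t = 38.81 − 9.80 × 5.874 = −18.76 m/s.
Speed: √(vₓ² + v_y²) = √(50.39² + 18.76²) = 53.77 m/s.

53.77 m/s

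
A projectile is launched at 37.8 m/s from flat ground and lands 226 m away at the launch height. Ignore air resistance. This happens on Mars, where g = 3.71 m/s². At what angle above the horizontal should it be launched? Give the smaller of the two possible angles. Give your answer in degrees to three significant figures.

18.0°

Level-ground range R = v₀² sin(2θ)/g ⇒ sin(2θ) = gR/v₀² = 3.71 × 226 / 37.8² = 0.5868.
2θ = 35.93° or 180° − 35.93° = 144.1°, so θ = 17.97° or 72.03°.
The smaller angle is 17.97°.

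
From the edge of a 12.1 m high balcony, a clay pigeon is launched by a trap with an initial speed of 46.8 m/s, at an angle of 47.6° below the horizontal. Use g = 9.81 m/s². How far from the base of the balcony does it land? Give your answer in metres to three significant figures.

Horizontal component vₓ = 46.80 cos 47.6° = 31.56 m/s; vertical v_y0 = −34.56 m/s (downward).
With up positive and y = 0 at the ground: y(t) = 12.1 + (−34.56) t − 4.905 t². Setting y = 0 and taking the positive root: t = [−34.56 + √(34.56² + 2·9.81·12.1)] / 9.81 = (−34.56 + 37.84) / 9.81 = 0.3343 s.
Horizontal distance: R = vₓ t = 31.56 × 0.3343 = 10.55 m.

10.5 m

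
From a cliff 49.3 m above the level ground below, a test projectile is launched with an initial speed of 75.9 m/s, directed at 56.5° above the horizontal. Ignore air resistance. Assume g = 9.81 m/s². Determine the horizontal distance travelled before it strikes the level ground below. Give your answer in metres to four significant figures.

571.4 m

Components: vₓ = 75.90 cos 56.5° = 41.89 m/s, v_y0 = 75.90 sin 56.5° = 63.29 m/s.
With up positive and y = 0 at the ground: y(t) = 49.3 + (63.29) t − 4.905 t². Setting y = 0 and taking the positive root: t = [63.29 + √(63.29² + 2·9.81·49.3)] / 9.81 = (63.29 + 70.52) / 9.81 = 13.64 s.
Horizontal distance: R = vₓ t = 41.89 × 13.64 = 571.4 m.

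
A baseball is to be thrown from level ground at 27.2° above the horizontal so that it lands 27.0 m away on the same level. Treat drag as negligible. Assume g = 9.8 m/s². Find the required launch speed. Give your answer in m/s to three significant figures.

Level-ground range: R = v₀² sin(2θ)/g, so v₀ = √(gR / sin 2θ).
v₀ = √(9.80 × 27.0 / sin 54.40°) = √(264.6 / 0.8131) = √325.42 = 18.04 m/s.

18.0 m/s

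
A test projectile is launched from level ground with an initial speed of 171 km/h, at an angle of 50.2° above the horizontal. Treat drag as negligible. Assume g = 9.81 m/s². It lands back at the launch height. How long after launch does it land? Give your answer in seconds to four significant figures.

7.440 s

Convert: 171 km/h = 171/3.6 = 47.50 m/s.
Resolve: vₓ = 47.50 cos 50.2° = 30.41 m/s and v_y0 = 47.50 sin 50.2° = 36.49 m/s.
Landing at launch height ⇒ T = 2 v_y0 / g = 2 × 36.49 / 9.81 = 7.440 s.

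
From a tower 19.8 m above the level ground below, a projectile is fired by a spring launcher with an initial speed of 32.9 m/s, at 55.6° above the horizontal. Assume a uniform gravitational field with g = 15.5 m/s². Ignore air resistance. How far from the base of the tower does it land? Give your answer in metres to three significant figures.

76.6 m

Resolve: vₓ = 32.90 cos 55.6° = 18.59 m/s and v_y0 = 32.90 sin 55.6° = 27.15 m/s.
Vertical motion (up positive, ground at y = 0): 7.750 t² − (27.15) t − 19.8 = 0, so t = (27.15 + √(27.15² + 2·15.5·19.8)) / 15.5 = (27.15 + 36.75) / 15.5 = 4.122 s.
Horizontal distance: R = vₓ t = 18.59 × 4.122 = 76.63 m.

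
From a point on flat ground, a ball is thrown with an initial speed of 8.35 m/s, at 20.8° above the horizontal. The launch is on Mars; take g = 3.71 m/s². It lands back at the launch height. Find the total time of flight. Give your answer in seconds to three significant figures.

1.60 s

Resolve: vₓ = 8.350 cos 20.8° = 7.806 m/s and v_y0 = 8.350 sin 20.8° = 2.965 m/s.
Time of flight on level ground: T = 2 v_y0 / g = 2 × 2.965 / 3.71 = 1.598 s.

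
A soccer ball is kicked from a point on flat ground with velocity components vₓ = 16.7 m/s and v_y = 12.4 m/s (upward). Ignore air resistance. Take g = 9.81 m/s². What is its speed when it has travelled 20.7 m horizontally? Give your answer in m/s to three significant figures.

16.7 m/s

x = vₓ t ⇒ t = 20.7/16.70 = 1.240 s.
Vertical velocity there: v_y = v_y0 − g t = 12.40 − 9.81 × 1.240 = 0.2403 m/s.
Speed: √(vₓ² + v_y²) = √(16.70² + 0.2403²) = 16.70 m/s.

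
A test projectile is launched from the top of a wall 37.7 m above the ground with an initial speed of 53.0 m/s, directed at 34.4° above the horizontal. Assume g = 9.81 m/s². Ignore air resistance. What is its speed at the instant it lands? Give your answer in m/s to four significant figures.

Components: vₓ = 53.00 cos 34.4° = 43.73 m/s, v_y0 = 53.00 sin 34.4° = 29.94 m/s.
With up positive and y = 0 at the ground: y(t) = 37.7 + (29.94) t − 4.905 t². Setting y = 0 and taking the positive root: t = [29.94 + √(29.94² + 2·9.81·37.7)] / 9.81 = (29.94 + 40.45) / 9.81 = 7.176 s.
Vertical velocity at impact: v_y = v_y0 − g t = 29.94 − 9.81 × 7.176 = −40.45 m/s.
Speed: |v| = √(vₓ² + v_y²) = √(43.73² + 40.45²) = 59.57 m/s.

59.57 m/s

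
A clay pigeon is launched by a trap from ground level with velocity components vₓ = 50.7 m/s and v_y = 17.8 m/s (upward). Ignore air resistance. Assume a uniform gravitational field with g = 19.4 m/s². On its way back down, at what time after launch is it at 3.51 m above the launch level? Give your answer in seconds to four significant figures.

1.610 s

Height y(t) = 17.80 t − 9.700 t² = 3.51 gives 9.700 t² − 17.80 t + 3.51 = 0.
Quadratic formula: t = (17.80 ± √180.65) / 19.4 = (17.80 ± 13.44) / 19.4 → t = 0.2247 s or 1.610 s.
The descending-branch root is 1.610 s.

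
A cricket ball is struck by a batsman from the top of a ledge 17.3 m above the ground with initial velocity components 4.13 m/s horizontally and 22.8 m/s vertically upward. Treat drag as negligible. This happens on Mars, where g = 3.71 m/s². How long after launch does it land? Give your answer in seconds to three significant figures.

13.0 s

With up positive and y = 0 at the ground: y(t) = 17.3 + (22.80) t − 1.855 t². Setting y = 0 and taking the positive root: t = [22.80 + √(22.80² + 2·3.71·17.3)] / 3.71 = (22.80 + 25.46) / 3.71 = 13.01 s.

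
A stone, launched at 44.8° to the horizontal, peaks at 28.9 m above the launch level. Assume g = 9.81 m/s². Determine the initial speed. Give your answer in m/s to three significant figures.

At the peak v_y = 0, so v_y0 = √(2gH) = √(2 × 9.81 × 28.9) = 23.81 m/s.
v_y0 = v₀ sin θ ⇒ v₀ = 23.81 / sin 44.8° = 33.79 m/s.

33.8 m/s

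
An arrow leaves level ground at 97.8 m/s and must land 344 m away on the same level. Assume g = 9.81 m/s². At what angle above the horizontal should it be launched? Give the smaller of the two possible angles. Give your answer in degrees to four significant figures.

10.33°

R = v₀² sin 2θ / g gives sin 2θ = gR/v₀² = 9.81·344/97.8² = 0.3528.
2θ = 20.66° or 180° − 20.66° = 159.3°, so θ = 10.33° or 79.67°.
The smaller angle is 10.33°.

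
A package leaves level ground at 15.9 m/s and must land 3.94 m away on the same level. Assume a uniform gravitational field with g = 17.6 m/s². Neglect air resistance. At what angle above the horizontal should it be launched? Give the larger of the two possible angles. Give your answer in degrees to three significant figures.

Level-ground range R = v₀² sin(2θ)/g ⇒ sin(2θ) = gR/v₀² = 17.6 × 3.94 / 15.9² = 0.2743.
2θ = 15.92° or 180° − 15.92° = 164.1°, so θ = 7.960° or 82.04°.
The larger angle is 82.04°.

82.0°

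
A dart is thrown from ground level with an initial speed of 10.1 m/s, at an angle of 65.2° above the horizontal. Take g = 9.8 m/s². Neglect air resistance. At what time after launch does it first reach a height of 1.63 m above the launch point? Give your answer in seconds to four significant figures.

0.1989 s

vₓ = 10.10 cos 65.2° = 4.236 m/s; v_y0 = 10.10 sin 65.2° = 9.169 m/s.
Set y = v_y0 t − ½ g t² = 1.63: 4.900 t² − 9.169 t + 1.63 = 0.
t = [9.169 ± √(9.169² − 2·9.80·1.63)] / 9.80 = (9.169 ± 7.219) / 9.80, so t = 0.1989 s or t = 1.672 s.
The first (ascending) time is 0.1989 s.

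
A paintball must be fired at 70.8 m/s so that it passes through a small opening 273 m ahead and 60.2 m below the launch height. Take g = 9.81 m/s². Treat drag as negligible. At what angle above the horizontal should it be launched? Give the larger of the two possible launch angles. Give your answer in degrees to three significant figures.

Trajectory: y = x tanθ − g x² (1 + tan²θ)/(2v₀²). With x = 273, y = −60.2, v₀ = 70.8, g = 9.81:
72.93 tan²θ − 273 tanθ + (12.73) = 0.
tanθ = [273 ± √(273² − 4 × 72.93 × (12.73))] / (2 × 72.93) = (273 ± 266.1) / 145.9, giving tanθ = 0.04722 or 3.696.
θ = 2.704° or 74.86°; the larger is 74.86°.

74.9°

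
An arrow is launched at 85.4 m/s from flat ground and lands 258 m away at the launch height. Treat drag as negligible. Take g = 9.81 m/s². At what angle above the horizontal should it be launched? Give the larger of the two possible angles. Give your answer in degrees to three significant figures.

79.8°

R = v₀² sin 2θ / g gives sin 2θ = gR/v₀² = 9.81·258/85.4² = 0.3470.
2θ = 20.31° or 180° − 20.31° = 159.7°, so θ = 10.15° or 79.85°.
The larger angle is 79.85°.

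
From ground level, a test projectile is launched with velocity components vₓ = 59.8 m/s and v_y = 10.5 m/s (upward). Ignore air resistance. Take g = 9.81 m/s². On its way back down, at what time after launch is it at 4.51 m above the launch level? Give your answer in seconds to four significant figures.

1.546 s

Set y = v_y0 t − ½ g t² = 4.51: 4.905 t² − 10.50 t + 4.51 = 0.
Quadratic formula: t = (10.50 ± √21.764) / 9.81 = (10.50 ± 4.665) / 9.81 → t = 0.5948 s or 1.546 s.
The descending-branch root is 1.546 s.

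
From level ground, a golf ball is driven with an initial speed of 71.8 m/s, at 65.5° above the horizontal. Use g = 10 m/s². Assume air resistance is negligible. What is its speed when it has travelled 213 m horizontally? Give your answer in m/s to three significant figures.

30.4 m/s

Resolve: vₓ = 71.80 cos 65.5° = 29.77 m/s and v_y0 = 71.80 sin 65.5° = 65.34 m/s.
At x = 213 m, t = x/vₓ = 213/29.77 = 7.154 s.
Vertical velocity there: v_y = v_y0 − g t = 65.34 − 10.0 × 7.154 = −6.201 m/s.
Speed: √(vₓ² + v_y²) = √(29.77² + 6.201²) = 30.41 m/s.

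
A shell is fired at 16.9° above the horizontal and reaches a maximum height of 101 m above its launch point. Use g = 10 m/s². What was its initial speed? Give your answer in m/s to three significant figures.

At the peak v_y = 0, so v_y0 = √(2gH) = √(2 × 10.0 × 101) = 44.94 m/s.
v_y0 = v₀ sin θ ⇒ v₀ = 44.94 / sin 16.9° = 154.6 m/s.

155 m/s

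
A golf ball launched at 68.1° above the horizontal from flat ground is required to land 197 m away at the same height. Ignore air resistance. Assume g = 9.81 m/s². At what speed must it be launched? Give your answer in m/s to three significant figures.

From R = (v₀² / g) sin 2θ: v₀ = √(gR / sin 2θ).
v₀ = √(9.81 × 197 / sin 136.2°) = √(1933 / 0.6921) = √2792.2 = 52.84 m/s.

52.8 m/s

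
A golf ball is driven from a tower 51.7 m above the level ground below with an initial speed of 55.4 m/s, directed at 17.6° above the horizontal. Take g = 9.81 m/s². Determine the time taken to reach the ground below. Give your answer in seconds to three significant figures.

Resolve: vₓ = 55.40 cos 17.6° = 52.81 m/s and v_y0 = 55.40 sin 17.6° = 16.75 m/s.
With up positive and y = 0 at the ground: y(t) = 51.7 + (16.75) t − 4.905 t². Setting y = 0 and taking the positive root: t = [16.75 + √(16.75² + 2·9.81·51.7)] / 9.81 = (16.75 + 35.99) / 9.81 = 5.376 s.

5.38 s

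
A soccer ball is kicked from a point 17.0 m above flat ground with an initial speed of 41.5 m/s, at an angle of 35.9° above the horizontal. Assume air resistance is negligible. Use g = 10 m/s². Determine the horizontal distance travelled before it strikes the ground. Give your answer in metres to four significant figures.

184.4 m

Horizontal component vₓ = 41.50 cos 35.9° = 33.62 m/s; vertical v_y0 = 41.50 sin 35.9° = 24.33 m/s.
With up positive and y = 0 at the ground: y(t) = 17.0 + (24.33) t − 5.000 t². Setting y = 0 and taking the positive root: t = [24.33 + √(24.33² + 2·10.0·17.0)] / 10.0 = (24.33 + 30.53) / 10.0 = 5.487 s.
Horizontal distance: R = vₓ t = 33.62 × 5.487 = 184.4 m.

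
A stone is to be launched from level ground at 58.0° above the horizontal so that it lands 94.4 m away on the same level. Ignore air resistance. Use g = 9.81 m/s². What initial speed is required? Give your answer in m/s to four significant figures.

Level-ground range: R = v₀² sin(2θ)/g, so v₀ = √(gR / sin 2θ).
v₀ = √(9.81 × 94.4 / sin 116.0°) = √(926.1 / 0.8988) = √1030.3 = 32.10 m/s.

32.10 m/s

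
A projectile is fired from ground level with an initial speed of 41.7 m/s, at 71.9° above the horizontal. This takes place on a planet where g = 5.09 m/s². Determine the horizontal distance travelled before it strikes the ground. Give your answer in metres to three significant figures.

202 m

vₓ = 41.70 cos 71.9° = 12.96 m/s; v_y0 = 41.70 sin 71.9° = 39.64 m/s.
Time aloft: T = 2 v_y0 / g = 2 × 39.64 / 5.09 = 15.57 s.
Horizontal distance R = vₓ T = 12.96 × 15.57 = 201.8 m.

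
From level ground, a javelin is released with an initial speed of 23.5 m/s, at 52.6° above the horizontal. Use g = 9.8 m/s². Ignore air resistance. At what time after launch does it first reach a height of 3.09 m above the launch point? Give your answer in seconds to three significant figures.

vₓ = 23.50 cos 52.6° = 14.27 m/s; v_y0 = 23.50 sin 52.6° = 18.67 m/s.
Set y = v_y0 t − ½ g t² = 3.09: 4.900 t² − 18.67 t + 3.09 = 0.
Quadratic formula: t = (18.67 ± √287.96) / 9.80 = (18.67 ± 16.97) / 9.80 → t = 0.1734 s or 3.637 s.
The first (ascending) time is 0.1734 s.

0.173 s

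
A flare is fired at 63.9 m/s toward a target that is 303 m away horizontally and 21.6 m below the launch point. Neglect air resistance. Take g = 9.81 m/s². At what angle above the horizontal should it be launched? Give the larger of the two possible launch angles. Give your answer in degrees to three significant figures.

67.5°

Trajectory: y = x tanθ − g x² (1 + tan²θ)/(2v₀²). With x = 303, y = −21.6, v₀ = 63.9, g = 9.81:
110.3 tan²θ − 303 tanθ + (88.69) = 0.
tanθ = [303 ± √(303² − 4 × 110.3 × (88.69))] / (2 × 110.3) = (303 ± 229.5) / 220.6, giving tanθ = 0.3331 or 2.414.
θ = 18.42° or 67.50°; the larger is 67.50°.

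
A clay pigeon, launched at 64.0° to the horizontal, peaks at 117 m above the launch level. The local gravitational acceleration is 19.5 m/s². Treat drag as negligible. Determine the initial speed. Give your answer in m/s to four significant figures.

At the peak v_y = 0, so v_y0 = √(2gH) = √(2 × 19.5 × 117) = 67.55 m/s.
v_y0 = v₀ sin θ ⇒ v₀ = 67.55 / sin 64.0° = 75.16 m/s.

75.16 m/s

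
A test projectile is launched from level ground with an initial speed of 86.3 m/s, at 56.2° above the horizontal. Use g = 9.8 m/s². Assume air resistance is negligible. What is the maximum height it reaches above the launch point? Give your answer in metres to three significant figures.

262 m

Components: vₓ = 86.30 cos 56.2° = 48.01 m/s, v_y0 = 86.30 sin 56.2° = 71.71 m/s.
At the apex v_y = 0, so H = v_y0²/(2g) = 71.71²/19.60 = 262.4 m.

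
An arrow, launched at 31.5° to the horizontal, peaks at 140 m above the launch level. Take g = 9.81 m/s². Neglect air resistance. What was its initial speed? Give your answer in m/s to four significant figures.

100.3 m/s

At the peak v_y = 0, so v_y0 = √(2gH) = √(2 × 9.81 × 140) = 52.41 m/s.
v_y0 = v₀ sin θ ⇒ v₀ = 52.41 / sin 31.5° = 100.3 m/s.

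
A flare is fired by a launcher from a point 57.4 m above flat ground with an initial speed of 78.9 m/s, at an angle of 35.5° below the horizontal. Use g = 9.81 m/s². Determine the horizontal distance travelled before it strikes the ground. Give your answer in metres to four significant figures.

vₓ = 78.90 cos 35.5° = 64.23 m/s; v_y0 = −45.82 m/s (downward).
With up positive and y = 0 at the ground: y(t) = 57.4 + (−45.82) t − 4.905 t². Setting y = 0 and taking the positive root: t = [−45.82 + √(45.82² + 2·9.81·57.4)] / 9.81 = (−45.82 + 56.79) / 9.81 = 1.119 s.
Horizontal distance: R = vₓ t = 64.23 × 1.119 = 71.86 m.

71.86 m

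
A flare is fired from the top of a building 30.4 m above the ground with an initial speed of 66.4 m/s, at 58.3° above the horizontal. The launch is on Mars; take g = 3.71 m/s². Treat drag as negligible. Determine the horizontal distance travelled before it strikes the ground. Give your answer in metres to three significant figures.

1080 m

vₓ = 66.40 cos 58.3° = 34.89 m/s; v_y0 = 66.40 sin 58.3° = 56.49 m/s.
With up positive and y = 0 at the ground: y(t) = 30.4 + (56.49) t − 1.855 t². Setting y = 0 and taking the positive root: t = [56.49 + √(56.49² + 2·3.71·30.4)] / 3.71 = (56.49 + 58.46) / 3.71 = 30.98 s.
Horizontal distance: R = vₓ t = 34.89 × 30.98 = 1081 m.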